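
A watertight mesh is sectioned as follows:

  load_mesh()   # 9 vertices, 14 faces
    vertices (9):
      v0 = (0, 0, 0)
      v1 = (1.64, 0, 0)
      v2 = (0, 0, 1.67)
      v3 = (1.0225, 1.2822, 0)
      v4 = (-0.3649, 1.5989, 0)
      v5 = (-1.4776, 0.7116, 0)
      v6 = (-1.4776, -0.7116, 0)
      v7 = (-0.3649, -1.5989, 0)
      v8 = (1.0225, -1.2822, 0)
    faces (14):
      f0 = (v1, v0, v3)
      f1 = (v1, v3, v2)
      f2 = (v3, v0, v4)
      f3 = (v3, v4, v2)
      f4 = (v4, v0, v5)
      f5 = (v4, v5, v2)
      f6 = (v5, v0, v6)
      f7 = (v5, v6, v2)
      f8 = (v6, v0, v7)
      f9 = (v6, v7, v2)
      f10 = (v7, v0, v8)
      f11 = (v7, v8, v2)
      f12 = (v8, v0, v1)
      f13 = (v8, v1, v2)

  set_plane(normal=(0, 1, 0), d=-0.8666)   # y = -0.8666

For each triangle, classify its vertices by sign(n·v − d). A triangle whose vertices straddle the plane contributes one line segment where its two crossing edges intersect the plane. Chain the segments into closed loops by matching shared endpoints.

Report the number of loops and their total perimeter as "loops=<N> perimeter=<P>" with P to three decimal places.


loops=1 perimeter=5.509

Straddling triangles (6 of 14):
  (v6,v0,v7) [++-] → (-0.197775, -0.8666, 0)–(-1.28323, -0.8666, 0)  len=1.0855
  (v6,v7,v2) [+-+] → (-1.28323, -0.8666, 0)–(-0.197775, -0.8666, 0.764864)  len=1.3279
  (v7,v0,v8) [-+-] → (-0.197775, -0.8666, 0)–(0.691077, -0.8666, 0)  len=0.8889
  (v7,v8,v2) [--+] → (0.691077, -0.8666, 0.541298)–(-0.197775, -0.8666, 0.764864)  len=0.9165
  (v8,v0,v1) [-++] → (0.691077, -0.8666, 0)–(1.22265, -0.8666, 0)  len=0.5316
  (v8,v1,v2) [-++] → (1.22265, -0.8666, 0)–(0.691077, -0.8666, 0.541298)  len=0.7587

Chained into 1 loop(s):
  loop 1: 6 segments, perimeter = 5.5089
Total perimeter = 5.509


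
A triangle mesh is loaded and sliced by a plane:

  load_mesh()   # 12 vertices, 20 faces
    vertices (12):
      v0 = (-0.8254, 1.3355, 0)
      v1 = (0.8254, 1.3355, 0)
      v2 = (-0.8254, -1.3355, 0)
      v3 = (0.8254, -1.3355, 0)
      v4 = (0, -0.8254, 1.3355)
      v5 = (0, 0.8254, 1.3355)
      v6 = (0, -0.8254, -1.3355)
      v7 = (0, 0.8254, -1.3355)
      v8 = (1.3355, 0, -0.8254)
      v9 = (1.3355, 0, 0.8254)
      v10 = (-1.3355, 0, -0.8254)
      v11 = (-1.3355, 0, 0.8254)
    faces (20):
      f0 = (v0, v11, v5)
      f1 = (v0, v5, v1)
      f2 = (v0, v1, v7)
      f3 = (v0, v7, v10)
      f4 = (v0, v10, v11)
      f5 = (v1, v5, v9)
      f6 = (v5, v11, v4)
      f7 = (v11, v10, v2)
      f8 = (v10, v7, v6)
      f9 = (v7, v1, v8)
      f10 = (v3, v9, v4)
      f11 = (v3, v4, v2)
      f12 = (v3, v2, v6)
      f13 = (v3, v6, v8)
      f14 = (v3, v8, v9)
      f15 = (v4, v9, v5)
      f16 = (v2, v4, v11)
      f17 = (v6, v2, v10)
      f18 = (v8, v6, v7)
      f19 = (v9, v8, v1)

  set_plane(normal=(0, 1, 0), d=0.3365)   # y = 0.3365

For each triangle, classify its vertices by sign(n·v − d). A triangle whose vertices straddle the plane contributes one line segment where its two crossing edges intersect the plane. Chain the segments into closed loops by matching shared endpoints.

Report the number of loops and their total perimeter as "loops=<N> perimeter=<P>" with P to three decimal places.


Straddling triangles (10 of 20):
  (v0,v11,v5) [+-+] → (-1.20697, 0.3365, 0.617428)–(-0.791042, 0.3365, 1.03336)  len=0.5882
  (v0,v7,v10) [++-] → (-0.791042, 0.3365, -1.03336)–(-1.20697, 0.3365, -0.617428)  len=0.5882
  (v0,v10,v11) [+--] → (-1.20697, 0.3365, -0.617428)–(-1.20697, 0.3365, 0.617428)  len=1.2349
  (v1,v5,v9) [++-] → (0.791042, 0.3365, 1.03336)–(1.20697, 0.3365, 0.617428)  len=0.5882
  (v5,v11,v4) [+--] → (-0.791042, 0.3365, 1.03336)–(0, 0.3365, 1.3355)  len=0.8468
  (v10,v7,v6) [-+-] → (-0.791042, 0.3365, -1.03336)–(0, 0.3365, -1.3355)  len=0.8468
  (v7,v1,v8) [++-] → (1.20697, 0.3365, -0.617428)–(0.791042, 0.3365, -1.03336)  len=0.5882
  (v4,v9,v5) [--+] → (0.791042, 0.3365, 1.03336)–(0, 0.3365, 1.3355)  len=0.8468
  (v8,v6,v7) [--+] → (0, 0.3365, -1.3355)–(0.791042, 0.3365, -1.03336)  len=0.8468
  (v9,v8,v1) [--+] → (1.20697, 0.3365, -0.617428)–(1.20697, 0.3365, 0.617428)  len=1.2349

Chained into 1 loop(s):
  loop 1: 10 segments, perimeter = 8.2097
Total perimeter = 8.210

loops=1 perimeter=8.210


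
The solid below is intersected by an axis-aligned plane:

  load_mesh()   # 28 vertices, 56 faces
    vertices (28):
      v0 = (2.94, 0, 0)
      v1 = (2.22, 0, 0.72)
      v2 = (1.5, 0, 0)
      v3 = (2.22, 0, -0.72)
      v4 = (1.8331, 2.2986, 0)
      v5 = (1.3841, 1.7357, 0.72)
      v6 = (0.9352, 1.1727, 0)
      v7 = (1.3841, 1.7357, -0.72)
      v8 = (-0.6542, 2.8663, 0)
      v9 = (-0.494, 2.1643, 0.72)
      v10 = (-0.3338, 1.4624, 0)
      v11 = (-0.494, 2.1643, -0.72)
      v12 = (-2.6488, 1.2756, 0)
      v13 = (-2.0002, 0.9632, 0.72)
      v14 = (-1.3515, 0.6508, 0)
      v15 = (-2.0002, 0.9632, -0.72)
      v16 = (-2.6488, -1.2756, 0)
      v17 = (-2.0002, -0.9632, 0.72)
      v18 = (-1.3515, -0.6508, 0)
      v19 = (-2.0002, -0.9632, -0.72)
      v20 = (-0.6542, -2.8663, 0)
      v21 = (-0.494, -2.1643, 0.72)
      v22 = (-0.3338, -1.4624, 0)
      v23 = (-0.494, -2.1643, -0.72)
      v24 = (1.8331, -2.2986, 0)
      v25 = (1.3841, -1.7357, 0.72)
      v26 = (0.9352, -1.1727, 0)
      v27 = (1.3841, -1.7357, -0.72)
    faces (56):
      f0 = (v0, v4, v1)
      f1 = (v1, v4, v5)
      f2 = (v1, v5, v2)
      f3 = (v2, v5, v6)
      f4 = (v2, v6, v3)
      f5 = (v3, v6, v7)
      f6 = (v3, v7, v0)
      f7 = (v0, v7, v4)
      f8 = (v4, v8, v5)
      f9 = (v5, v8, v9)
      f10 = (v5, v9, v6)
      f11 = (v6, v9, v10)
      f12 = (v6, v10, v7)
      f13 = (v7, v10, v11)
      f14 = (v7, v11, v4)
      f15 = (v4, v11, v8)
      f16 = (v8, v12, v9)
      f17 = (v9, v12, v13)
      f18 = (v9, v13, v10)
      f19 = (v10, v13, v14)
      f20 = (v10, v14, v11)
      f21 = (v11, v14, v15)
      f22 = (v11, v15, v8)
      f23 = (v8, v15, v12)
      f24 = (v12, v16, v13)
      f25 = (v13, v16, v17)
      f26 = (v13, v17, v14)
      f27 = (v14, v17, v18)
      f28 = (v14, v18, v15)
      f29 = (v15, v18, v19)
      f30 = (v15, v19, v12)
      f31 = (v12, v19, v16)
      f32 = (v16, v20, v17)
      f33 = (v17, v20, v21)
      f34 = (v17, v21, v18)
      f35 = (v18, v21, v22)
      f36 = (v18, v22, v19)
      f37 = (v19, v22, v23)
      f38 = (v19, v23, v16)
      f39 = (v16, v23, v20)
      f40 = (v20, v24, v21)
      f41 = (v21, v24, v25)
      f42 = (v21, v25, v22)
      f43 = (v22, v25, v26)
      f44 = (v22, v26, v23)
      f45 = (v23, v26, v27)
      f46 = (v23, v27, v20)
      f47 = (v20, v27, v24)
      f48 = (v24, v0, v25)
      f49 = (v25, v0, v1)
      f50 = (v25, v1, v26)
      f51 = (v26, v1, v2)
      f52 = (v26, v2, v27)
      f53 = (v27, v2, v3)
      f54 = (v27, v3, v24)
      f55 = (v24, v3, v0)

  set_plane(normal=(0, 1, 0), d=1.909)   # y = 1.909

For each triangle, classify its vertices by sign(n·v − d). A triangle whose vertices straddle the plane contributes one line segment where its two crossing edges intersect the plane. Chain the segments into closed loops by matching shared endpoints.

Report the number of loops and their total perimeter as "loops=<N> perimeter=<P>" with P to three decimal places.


loops=1 perimeter=8.894

Straddling triangles (16 of 56):
  (v0,v4,v1) [-+-] → (2.02071, 1.909, 0)–(1.89868, 1.909, 0.122036)  len=0.1726
  (v1,v4,v5) [-+-] → (1.89868, 1.909, 0.122036)–(1.52233, 1.909, 0.498334)  len=0.5322
  (v0,v7,v4) [--+] → (1.52233, 1.909, -0.498334)–(2.02071, 1.909, 0)  len=0.7048
  (v4,v8,v5) [++-] → (1.07167, 1.909, 0.609637)–(1.52233, 1.909, 0.498334)  len=0.4642
  (v5,v8,v9) [-++] → (1.07167, 1.909, 0.609637)–(0.62471, 1.909, 0.72)  len=0.4604
  (v5,v9,v6) [-+-] → (0.62471, 1.909, 0.72)–(-0.126034, 1.909, 0.534627)  len=0.7733
  (v6,v9,v10) [-+-] → (-0.126034, 1.909, 0.534627)–(-0.435731, 1.909, 0.458117)  len=0.3190
  (v7,v10,v11) [--+] → (-0.435731, 1.909, -0.458117)–(0.62471, 1.909, -0.72)  len=1.0923
  (v7,v11,v4) [-++] → (0.62471, 1.909, -0.72)–(1.52233, 1.909, -0.498334)  len=0.9246
  (v8,v12,v9) [+-+] → (-1.85457, 1.909, 0)–(-1.11302, 1.909, 0.513163)  len=0.9018
  (v9,v12,v13) [+--] → (-1.11302, 1.909, 0.513163)–(-0.814151, 1.909, 0.72)  len=0.3635
  (v9,v13,v10) [+--] → (-0.814151, 1.909, 0.72)–(-0.435731, 1.909, 0.458117)  len=0.4602
  (v10,v14,v11) [--+] → (-0.638645, 1.909, -0.598549)–(-0.435731, 1.909, -0.458117)  len=0.2468
  (v11,v14,v15) [+--] → (-0.638645, 1.909, -0.598549)–(-0.814151, 1.909, -0.72)  len=0.2134
  (v11,v15,v8) [+-+] → (-0.814151, 1.909, -0.72)–(-1.33127, 1.909, -0.362175)  len=0.6288
  (v8,v15,v12) [+--] → (-1.33127, 1.909, -0.362175)–(-1.85457, 1.909, 0)  len=0.6364

Chained into 1 loop(s):
  loop 1: 16 segments, perimeter = 8.8943
Total perimeter = 8.894


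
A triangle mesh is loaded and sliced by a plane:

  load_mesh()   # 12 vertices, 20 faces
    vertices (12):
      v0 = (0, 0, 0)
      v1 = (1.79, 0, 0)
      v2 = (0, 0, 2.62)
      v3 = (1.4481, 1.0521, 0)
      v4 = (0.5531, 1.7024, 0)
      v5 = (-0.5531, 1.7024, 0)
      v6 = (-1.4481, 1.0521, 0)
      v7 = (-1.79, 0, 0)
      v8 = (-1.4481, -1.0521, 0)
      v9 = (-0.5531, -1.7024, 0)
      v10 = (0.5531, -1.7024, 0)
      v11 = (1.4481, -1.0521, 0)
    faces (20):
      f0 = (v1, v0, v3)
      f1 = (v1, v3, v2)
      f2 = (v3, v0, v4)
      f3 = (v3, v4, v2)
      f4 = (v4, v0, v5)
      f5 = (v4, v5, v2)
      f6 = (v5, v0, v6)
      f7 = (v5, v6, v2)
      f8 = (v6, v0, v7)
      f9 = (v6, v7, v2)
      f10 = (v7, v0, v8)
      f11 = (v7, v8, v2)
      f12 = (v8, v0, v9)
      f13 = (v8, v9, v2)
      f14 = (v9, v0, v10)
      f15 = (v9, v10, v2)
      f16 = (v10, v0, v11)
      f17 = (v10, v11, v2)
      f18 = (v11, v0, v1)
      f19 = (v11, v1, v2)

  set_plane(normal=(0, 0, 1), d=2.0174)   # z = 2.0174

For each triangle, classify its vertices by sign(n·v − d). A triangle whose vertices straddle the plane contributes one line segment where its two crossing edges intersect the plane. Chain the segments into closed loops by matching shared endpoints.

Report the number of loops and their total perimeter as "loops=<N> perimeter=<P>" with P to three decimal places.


loops=1 perimeter=2.544

Straddling triangles (10 of 20):
  (v1,v3,v2) [--+] → (0.333063, 0.241983, 2.0174)–(0.4117, 0, 2.0174)  len=0.2544
  (v3,v4,v2) [--+] → (0.127213, 0.391552, 2.0174)–(0.333063, 0.241983, 2.0174)  len=0.2545
  (v4,v5,v2) [--+] → (-0.127213, 0.391552, 2.0174)–(0.127213, 0.391552, 2.0174)  len=0.2544
  (v5,v6,v2) [--+] → (-0.333063, 0.241983, 2.0174)–(-0.127213, 0.391552, 2.0174)  len=0.2545
  (v6,v7,v2) [--+] → (-0.4117, 0, 2.0174)–(-0.333063, 0.241983, 2.0174)  len=0.2544
  (v7,v8,v2) [--+] → (-0.333063, -0.241983, 2.0174)–(-0.4117, 0, 2.0174)  len=0.2544
  (v8,v9,v2) [--+] → (-0.127213, -0.391552, 2.0174)–(-0.333063, -0.241983, 2.0174)  len=0.2545
  (v9,v10,v2) [--+] → (0.127213, -0.391552, 2.0174)–(-0.127213, -0.391552, 2.0174)  len=0.2544
  (v10,v11,v2) [--+] → (0.333063, -0.241983, 2.0174)–(0.127213, -0.391552, 2.0174)  len=0.2545
  (v11,v1,v2) [--+] → (0.4117, 0, 2.0174)–(0.333063, -0.241983, 2.0174)  len=0.2544

Chained into 1 loop(s):
  loop 1: 10 segments, perimeter = 2.5444
Total perimeter = 2.544


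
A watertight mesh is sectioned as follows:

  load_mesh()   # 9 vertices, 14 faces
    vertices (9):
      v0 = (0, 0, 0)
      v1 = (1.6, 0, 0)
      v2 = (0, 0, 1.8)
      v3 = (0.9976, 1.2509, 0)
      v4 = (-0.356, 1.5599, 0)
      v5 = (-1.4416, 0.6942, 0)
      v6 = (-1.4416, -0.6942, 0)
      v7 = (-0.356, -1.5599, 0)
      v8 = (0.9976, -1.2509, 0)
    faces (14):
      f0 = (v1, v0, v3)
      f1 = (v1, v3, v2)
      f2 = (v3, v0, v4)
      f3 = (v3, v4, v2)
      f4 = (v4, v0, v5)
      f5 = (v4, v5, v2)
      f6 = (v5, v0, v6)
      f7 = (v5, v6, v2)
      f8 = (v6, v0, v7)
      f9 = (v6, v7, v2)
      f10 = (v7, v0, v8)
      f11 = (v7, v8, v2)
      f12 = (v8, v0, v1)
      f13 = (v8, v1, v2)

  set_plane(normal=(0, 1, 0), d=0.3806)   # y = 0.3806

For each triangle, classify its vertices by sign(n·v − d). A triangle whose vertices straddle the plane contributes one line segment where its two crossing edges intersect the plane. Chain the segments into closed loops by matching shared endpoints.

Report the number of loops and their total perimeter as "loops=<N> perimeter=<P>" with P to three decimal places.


Straddling triangles (8 of 14):
  (v1,v0,v3) [--+] → (0.303531, 0.3806, 0)–(1.41671, 0.3806, 0)  len=1.1132
  (v1,v3,v2) [-+-] → (1.41671, 0.3806, 0)–(0.303531, 0.3806, 1.25233)  len=1.6756
  (v3,v0,v4) [+-+] → (0.303531, 0.3806, 0)–(-0.0868604, 0.3806, 0)  len=0.3904
  (v3,v4,v2) [++-] → (-0.0868604, 0.3806, 1.36082)–(0.303531, 0.3806, 1.25233)  len=0.4052
  (v4,v0,v5) [+-+] → (-0.0868604, 0.3806, 0)–(-0.790367, 0.3806, 0)  len=0.7035
  (v4,v5,v2) [++-] → (-0.790367, 0.3806, 0.813137)–(-0.0868604, 0.3806, 1.36082)  len=0.8916
  (v5,v0,v6) [+--] → (-0.790367, 0.3806, 0)–(-1.4416, 0.3806, 0)  len=0.6512
  (v5,v6,v2) [+--] → (-1.4416, 0.3806, 0)–(-0.790367, 0.3806, 0.813137)  len=1.0418

Chained into 1 loop(s):
  loop 1: 8 segments, perimeter = 6.8724
Total perimeter = 6.872

loops=1 perimeter=6.872


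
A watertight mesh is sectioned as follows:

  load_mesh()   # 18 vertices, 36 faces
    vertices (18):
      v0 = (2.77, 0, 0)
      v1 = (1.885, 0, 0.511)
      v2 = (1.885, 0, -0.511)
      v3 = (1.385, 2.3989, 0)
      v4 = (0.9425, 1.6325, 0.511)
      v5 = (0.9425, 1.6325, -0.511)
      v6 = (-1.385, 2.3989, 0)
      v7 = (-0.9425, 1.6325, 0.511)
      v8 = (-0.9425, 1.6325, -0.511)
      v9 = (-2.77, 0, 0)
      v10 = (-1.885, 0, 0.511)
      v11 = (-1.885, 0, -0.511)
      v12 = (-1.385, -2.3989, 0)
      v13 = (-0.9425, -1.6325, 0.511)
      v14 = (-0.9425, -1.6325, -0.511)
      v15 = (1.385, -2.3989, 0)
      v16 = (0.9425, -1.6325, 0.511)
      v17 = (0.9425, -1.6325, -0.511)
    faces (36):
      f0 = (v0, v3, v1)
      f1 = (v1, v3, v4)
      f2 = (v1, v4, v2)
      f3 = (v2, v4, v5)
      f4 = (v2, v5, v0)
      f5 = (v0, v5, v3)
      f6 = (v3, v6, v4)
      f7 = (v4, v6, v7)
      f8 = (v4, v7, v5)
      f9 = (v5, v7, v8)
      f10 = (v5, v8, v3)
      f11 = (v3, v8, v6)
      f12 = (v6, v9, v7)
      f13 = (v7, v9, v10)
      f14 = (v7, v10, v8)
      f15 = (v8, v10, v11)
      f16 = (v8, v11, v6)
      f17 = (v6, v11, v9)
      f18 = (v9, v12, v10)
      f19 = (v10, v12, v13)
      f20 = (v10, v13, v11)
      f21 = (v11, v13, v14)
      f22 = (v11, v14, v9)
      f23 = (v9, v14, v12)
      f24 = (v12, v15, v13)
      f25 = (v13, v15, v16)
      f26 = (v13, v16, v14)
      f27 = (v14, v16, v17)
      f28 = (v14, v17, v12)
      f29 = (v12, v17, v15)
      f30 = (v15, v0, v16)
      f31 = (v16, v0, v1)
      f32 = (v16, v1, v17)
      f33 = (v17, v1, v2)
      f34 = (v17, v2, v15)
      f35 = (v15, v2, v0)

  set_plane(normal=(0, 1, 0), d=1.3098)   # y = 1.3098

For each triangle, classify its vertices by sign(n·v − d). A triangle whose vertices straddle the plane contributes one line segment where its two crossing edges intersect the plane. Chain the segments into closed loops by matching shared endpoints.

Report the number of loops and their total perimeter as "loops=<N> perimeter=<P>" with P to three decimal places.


loops=2 perimeter=6.132

Straddling triangles (12 of 36):
  (v0,v3,v1) [-+-] → (2.01379, 1.3098, 0)–(1.612, 1.3098, 0.231994)  len=0.4640
  (v1,v3,v4) [-++] → (1.612, 1.3098, 0.231994)–(1.12881, 1.3098, 0.511)  len=0.5580
  (v1,v4,v2) [-+-] → (1.12881, 1.3098, 0.511)–(1.12881, 1.3098, 0.308979)  len=0.2020
  (v2,v4,v5) [-++] → (1.12881, 1.3098, 0.308979)–(1.12881, 1.3098, -0.511)  len=0.8200
  (v2,v5,v0) [-+-] → (1.12881, 1.3098, -0.511)–(1.30375, 1.3098, -0.409989)  len=0.2020
  (v0,v5,v3) [-++] → (1.30375, 1.3098, -0.409989)–(2.01379, 1.3098, 0)  len=0.8199
  (v6,v9,v7) [+-+] → (-2.01379, 1.3098, 0)–(-1.30375, 1.3098, 0.409989)  len=0.8199
  (v7,v9,v10) [+--] → (-1.30375, 1.3098, 0.409989)–(-1.12881, 1.3098, 0.511)  len=0.2020
  (v7,v10,v8) [+-+] → (-1.12881, 1.3098, 0.511)–(-1.12881, 1.3098, -0.308979)  len=0.8200
  (v8,v10,v11) [+--] → (-1.12881, 1.3098, -0.308979)–(-1.12881, 1.3098, -0.511)  len=0.2020
  (v8,v11,v6) [+-+] → (-1.12881, 1.3098, -0.511)–(-1.612, 1.3098, -0.231994)  len=0.5580
  (v6,v11,v9) [+--] → (-1.612, 1.3098, -0.231994)–(-2.01379, 1.3098, 0)  len=0.4640

Chained into 2 loop(s):
  loop 1: 6 segments, perimeter = 3.0658
  loop 2: 6 segments, perimeter = 3.0658
Total perimeter = 6.132


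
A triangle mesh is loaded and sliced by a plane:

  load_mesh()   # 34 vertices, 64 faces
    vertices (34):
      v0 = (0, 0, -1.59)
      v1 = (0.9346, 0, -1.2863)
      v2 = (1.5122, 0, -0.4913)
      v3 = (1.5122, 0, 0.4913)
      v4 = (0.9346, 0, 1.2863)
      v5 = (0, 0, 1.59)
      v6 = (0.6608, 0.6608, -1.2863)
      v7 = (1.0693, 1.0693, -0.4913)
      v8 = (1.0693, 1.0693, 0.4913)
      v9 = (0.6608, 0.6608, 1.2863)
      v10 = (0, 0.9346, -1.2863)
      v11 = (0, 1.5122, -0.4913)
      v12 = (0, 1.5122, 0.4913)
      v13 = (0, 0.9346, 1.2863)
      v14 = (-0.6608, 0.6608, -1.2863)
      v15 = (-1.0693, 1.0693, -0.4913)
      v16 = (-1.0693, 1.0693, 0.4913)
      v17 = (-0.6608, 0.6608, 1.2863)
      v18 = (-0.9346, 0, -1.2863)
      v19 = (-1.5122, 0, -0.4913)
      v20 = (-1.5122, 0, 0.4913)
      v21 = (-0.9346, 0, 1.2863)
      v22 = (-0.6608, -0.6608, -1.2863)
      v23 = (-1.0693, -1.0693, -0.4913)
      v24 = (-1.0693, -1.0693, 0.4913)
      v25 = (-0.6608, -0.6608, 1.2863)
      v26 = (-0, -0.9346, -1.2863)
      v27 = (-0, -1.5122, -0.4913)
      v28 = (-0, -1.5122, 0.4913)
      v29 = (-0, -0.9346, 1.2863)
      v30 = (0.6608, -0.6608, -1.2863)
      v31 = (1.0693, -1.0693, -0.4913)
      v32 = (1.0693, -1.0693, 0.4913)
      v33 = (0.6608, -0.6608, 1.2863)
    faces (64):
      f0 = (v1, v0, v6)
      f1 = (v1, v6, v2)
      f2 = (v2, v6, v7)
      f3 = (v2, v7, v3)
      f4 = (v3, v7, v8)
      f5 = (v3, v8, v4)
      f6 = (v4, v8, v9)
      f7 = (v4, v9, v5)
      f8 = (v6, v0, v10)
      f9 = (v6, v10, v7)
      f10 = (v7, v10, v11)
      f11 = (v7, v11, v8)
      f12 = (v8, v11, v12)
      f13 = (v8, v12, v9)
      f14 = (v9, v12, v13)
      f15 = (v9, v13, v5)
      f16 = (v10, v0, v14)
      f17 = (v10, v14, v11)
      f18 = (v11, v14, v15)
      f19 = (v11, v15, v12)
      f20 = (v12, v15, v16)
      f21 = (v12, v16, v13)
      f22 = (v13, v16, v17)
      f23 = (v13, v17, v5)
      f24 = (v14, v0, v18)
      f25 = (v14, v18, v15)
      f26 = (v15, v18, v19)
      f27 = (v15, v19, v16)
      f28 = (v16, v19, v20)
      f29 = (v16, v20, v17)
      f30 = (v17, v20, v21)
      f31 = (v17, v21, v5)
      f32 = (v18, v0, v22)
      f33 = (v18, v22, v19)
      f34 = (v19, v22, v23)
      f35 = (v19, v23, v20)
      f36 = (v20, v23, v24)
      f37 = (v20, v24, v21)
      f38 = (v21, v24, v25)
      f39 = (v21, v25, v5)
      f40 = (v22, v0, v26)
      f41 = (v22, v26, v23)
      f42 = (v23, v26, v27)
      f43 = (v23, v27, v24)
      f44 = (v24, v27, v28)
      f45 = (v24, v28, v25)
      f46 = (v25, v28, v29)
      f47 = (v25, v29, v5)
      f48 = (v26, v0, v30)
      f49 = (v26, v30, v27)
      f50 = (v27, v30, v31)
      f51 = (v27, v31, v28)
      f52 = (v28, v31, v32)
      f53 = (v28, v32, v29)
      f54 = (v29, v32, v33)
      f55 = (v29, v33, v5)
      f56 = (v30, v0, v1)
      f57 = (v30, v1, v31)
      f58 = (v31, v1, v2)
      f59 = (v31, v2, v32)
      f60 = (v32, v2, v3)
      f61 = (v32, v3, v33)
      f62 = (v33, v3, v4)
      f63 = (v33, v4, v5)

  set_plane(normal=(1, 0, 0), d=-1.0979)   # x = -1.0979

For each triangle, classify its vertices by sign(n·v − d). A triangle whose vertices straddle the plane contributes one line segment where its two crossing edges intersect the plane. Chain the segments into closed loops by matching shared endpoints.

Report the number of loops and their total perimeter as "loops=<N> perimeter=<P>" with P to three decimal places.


Straddling triangles (10 of 64):
  (v15,v18,v19) [++-] → (-1.0979, 0, -1.06154)–(-1.0979, 1.00025, -0.4913)  len=1.1514
  (v15,v19,v16) [+-+] → (-1.0979, 1.00025, -0.4913)–(-1.0979, 1.00025, 0.427849)  len=0.9191
  (v16,v19,v20) [+--] → (-1.0979, 1.00025, 0.427849)–(-1.0979, 1.00025, 0.4913)  len=0.0635
  (v16,v20,v17) [+-+] → (-1.0979, 1.00025, 0.4913)–(-1.0979, 0.321552, 0.878155)  len=0.7812
  (v17,v20,v21) [+-+] → (-1.0979, 0.321552, 0.878155)–(-1.0979, 0, 1.06154)  len=0.3702
  (v18,v22,v19) [++-] → (-1.0979, -0.321552, -0.878155)–(-1.0979, 0, -1.06154)  len=0.3702
  (v19,v22,v23) [-++] → (-1.0979, -0.321552, -0.878155)–(-1.0979, -1.00025, -0.4913)  len=0.7812
  (v19,v23,v20) [-+-] → (-1.0979, -1.00025, -0.4913)–(-1.0979, -1.00025, -0.427849)  len=0.0635
  (v20,v23,v24) [-++] → (-1.0979, -1.00025, -0.427849)–(-1.0979, -1.00025, 0.4913)  len=0.9191
  (v20,v24,v21) [-++] → (-1.0979, -1.00025, 0.4913)–(-1.0979, 0, 1.06154)  len=1.1514

Chained into 1 loop(s):
  loop 1: 10 segments, perimeter = 6.5707
Total perimeter = 6.571

loops=1 perimeter=6.571


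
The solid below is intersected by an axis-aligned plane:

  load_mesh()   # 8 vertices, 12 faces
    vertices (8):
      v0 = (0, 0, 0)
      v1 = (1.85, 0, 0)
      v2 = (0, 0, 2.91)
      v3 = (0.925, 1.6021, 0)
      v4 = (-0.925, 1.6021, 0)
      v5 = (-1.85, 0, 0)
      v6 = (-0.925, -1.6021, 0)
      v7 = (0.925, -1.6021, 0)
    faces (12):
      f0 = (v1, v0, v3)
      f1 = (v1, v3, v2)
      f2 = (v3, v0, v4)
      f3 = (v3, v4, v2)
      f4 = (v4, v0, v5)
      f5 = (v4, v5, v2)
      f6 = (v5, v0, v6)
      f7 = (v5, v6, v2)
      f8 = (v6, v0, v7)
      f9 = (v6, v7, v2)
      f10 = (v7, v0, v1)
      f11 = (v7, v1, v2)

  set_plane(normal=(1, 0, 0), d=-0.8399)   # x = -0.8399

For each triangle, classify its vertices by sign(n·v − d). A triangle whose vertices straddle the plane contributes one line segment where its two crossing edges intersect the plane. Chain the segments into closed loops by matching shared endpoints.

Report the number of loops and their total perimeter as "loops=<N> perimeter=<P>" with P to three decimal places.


loops=1 perimeter=7.746

Straddling triangles (8 of 12):
  (v3,v0,v4) [++-] → (-0.8399, 1.45471, 0)–(-0.8399, 1.6021, 0)  len=0.1474
  (v3,v4,v2) [+-+] → (-0.8399, 1.6021, 0)–(-0.8399, 1.45471, 0.26772)  len=0.3056
  (v4,v0,v5) [-+-] → (-0.8399, 1.45471, 0)–(-0.8399, 0, 0)  len=1.4547
  (v4,v5,v2) [--+] → (-0.8399, 0, 1.58886)–(-0.8399, 1.45471, 0.26772)  len=1.9651
  (v5,v0,v6) [-+-] → (-0.8399, 0, 0)–(-0.8399, -1.45471, 0)  len=1.4547
  (v5,v6,v2) [--+] → (-0.8399, -1.45471, 0.26772)–(-0.8399, 0, 1.58886)  len=1.9651
  (v6,v0,v7) [-++] → (-0.8399, -1.45471, 0)–(-0.8399, -1.6021, 0)  len=0.1474
  (v6,v7,v2) [-++] → (-0.8399, -1.6021, 0)–(-0.8399, -1.45471, 0.26772)  len=0.3056

Chained into 1 loop(s):
  loop 1: 8 segments, perimeter = 7.7456
Total perimeter = 7.746


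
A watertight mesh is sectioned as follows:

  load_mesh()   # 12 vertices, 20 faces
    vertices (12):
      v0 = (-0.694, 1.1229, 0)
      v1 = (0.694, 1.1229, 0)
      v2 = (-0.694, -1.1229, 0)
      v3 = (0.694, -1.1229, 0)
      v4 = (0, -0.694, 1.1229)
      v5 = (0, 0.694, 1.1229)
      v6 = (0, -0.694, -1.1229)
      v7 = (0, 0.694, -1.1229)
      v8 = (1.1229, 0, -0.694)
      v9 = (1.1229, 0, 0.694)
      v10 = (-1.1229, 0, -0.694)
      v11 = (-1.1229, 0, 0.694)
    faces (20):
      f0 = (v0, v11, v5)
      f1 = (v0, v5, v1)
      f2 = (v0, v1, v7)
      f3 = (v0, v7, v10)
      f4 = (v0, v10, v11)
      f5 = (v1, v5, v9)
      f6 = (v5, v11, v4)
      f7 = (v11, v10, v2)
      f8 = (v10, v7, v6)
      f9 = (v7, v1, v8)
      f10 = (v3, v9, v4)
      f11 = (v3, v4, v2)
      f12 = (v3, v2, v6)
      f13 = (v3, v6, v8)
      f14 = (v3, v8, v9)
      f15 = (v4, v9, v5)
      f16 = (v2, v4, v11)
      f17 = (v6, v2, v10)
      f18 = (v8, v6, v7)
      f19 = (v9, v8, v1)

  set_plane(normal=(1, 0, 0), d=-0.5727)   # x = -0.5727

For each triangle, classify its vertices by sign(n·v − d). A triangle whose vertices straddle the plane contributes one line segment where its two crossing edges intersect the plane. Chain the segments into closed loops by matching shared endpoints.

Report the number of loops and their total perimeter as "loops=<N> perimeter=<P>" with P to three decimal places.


loops=1 perimeter=6.205

Straddling triangles (10 of 20):
  (v0,v11,v5) [--+] → (-0.5727, 0.340047, 0.904153)–(-0.5727, 1.04794, 0.196265)  len=1.0011
  (v0,v5,v1) [-++] → (-0.5727, 1.04794, 0.196265)–(-0.5727, 1.1229, 0)  len=0.2101
  (v0,v1,v7) [-++] → (-0.5727, 1.1229, 0)–(-0.5727, 1.04794, -0.196265)  len=0.2101
  (v0,v7,v10) [-+-] → (-0.5727, 1.04794, -0.196265)–(-0.5727, 0.340047, -0.904153)  len=1.0011
  (v5,v11,v4) [+-+] → (-0.5727, 0.340047, 0.904153)–(-0.5727, -0.340047, 0.904153)  len=0.6801
  (v10,v7,v6) [-++] → (-0.5727, 0.340047, -0.904153)–(-0.5727, -0.340047, -0.904153)  len=0.6801
  (v3,v4,v2) [++-] → (-0.5727, -1.04794, 0.196265)–(-0.5727, -1.1229, 0)  len=0.2101
  (v3,v2,v6) [+-+] → (-0.5727, -1.1229, 0)–(-0.5727, -1.04794, -0.196265)  len=0.2101
  (v2,v4,v11) [-+-] → (-0.5727, -1.04794, 0.196265)–(-0.5727, -0.340047, 0.904153)  len=1.0011
  (v6,v2,v10) [+--] → (-0.5727, -1.04794, -0.196265)–(-0.5727, -0.340047, -0.904153)  len=1.0011

Chained into 1 loop(s):
  loop 1: 10 segments, perimeter = 6.2050
Total perimeter = 6.205


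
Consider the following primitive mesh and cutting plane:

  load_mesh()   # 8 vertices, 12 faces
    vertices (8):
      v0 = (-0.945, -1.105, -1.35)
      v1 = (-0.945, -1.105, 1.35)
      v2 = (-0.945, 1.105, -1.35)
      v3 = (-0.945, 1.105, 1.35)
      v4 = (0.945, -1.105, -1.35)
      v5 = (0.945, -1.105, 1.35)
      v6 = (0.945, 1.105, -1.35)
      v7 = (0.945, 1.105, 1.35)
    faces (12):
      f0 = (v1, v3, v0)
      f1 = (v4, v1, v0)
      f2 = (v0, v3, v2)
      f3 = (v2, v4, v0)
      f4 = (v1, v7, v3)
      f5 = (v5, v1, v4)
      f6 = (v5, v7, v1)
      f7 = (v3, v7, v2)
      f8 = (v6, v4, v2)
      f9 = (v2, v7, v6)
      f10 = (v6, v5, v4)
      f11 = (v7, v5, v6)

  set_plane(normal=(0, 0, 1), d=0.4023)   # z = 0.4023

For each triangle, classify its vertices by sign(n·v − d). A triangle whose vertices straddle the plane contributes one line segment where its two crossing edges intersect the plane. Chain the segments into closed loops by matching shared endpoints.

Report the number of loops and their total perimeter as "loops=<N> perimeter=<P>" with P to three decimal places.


loops=1 perimeter=8.200

Straddling triangles (8 of 12):
  (v1,v3,v0) [++-] → (-0.945, 0.32929, 0.4023)–(-0.945, -1.105, 0.4023)  len=1.4343
  (v4,v1,v0) [-+-] → (-0.28161, -1.105, 0.4023)–(-0.945, -1.105, 0.4023)  len=0.6634
  (v0,v3,v2) [-+-] → (-0.945, 0.32929, 0.4023)–(-0.945, 1.105, 0.4023)  len=0.7757
  (v5,v1,v4) [++-] → (-0.28161, -1.105, 0.4023)–(0.945, -1.105, 0.4023)  len=1.2266
  (v3,v7,v2) [++-] → (0.28161, 1.105, 0.4023)–(-0.945, 1.105, 0.4023)  len=1.2266
  (v2,v7,v6) [-+-] → (0.28161, 1.105, 0.4023)–(0.945, 1.105, 0.4023)  len=0.6634
  (v6,v5,v4) [-+-] → (0.945, -0.32929, 0.4023)–(0.945, -1.105, 0.4023)  len=0.7757
  (v7,v5,v6) [++-] → (0.945, -0.32929, 0.4023)–(0.945, 1.105, 0.4023)  len=1.4343

Chained into 1 loop(s):
  loop 1: 8 segments, perimeter = 8.2000
Total perimeter = 8.200


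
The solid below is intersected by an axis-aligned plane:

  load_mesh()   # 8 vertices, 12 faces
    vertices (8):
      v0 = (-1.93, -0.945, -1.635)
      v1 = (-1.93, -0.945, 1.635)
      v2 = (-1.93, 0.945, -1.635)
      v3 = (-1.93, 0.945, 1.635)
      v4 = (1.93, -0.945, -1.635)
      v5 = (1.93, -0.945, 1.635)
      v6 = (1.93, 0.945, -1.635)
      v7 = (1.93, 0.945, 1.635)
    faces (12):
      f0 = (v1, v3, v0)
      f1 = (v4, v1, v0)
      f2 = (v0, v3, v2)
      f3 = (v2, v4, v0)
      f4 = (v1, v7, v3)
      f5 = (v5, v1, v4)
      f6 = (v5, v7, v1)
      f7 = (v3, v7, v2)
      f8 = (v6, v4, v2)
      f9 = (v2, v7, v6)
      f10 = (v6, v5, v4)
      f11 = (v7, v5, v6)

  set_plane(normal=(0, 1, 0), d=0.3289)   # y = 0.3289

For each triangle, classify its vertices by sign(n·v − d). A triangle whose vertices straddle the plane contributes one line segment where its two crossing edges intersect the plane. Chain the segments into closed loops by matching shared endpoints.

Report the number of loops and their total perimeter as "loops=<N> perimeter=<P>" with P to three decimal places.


loops=1 perimeter=14.260

Straddling triangles (8 of 12):
  (v1,v3,v0) [-+-] → (-1.93, 0.3289, 1.635)–(-1.93, 0.3289, 0.569049)  len=1.0660
  (v0,v3,v2) [-++] → (-1.93, 0.3289, 0.569049)–(-1.93, 0.3289, -1.635)  len=2.2040
  (v2,v4,v0) [+--] → (-0.671722, 0.3289, -1.635)–(-1.93, 0.3289, -1.635)  len=1.2583
  (v1,v7,v3) [-++] → (0.671722, 0.3289, 1.635)–(-1.93, 0.3289, 1.635)  len=2.6017
  (v5,v7,v1) [-+-] → (1.93, 0.3289, 1.635)–(0.671722, 0.3289, 1.635)  len=1.2583
  (v6,v4,v2) [+-+] → (1.93, 0.3289, -1.635)–(-0.671722, 0.3289, -1.635)  len=2.6017
  (v6,v5,v4) [+--] → (1.93, 0.3289, -0.569049)–(1.93, 0.3289, -1.635)  len=1.0660
  (v7,v5,v6) [+-+] → (1.93, 0.3289, 1.635)–(1.93, 0.3289, -0.569049)  len=2.2040

Chained into 1 loop(s):
  loop 1: 8 segments, perimeter = 14.2600
Total perimeter = 14.260


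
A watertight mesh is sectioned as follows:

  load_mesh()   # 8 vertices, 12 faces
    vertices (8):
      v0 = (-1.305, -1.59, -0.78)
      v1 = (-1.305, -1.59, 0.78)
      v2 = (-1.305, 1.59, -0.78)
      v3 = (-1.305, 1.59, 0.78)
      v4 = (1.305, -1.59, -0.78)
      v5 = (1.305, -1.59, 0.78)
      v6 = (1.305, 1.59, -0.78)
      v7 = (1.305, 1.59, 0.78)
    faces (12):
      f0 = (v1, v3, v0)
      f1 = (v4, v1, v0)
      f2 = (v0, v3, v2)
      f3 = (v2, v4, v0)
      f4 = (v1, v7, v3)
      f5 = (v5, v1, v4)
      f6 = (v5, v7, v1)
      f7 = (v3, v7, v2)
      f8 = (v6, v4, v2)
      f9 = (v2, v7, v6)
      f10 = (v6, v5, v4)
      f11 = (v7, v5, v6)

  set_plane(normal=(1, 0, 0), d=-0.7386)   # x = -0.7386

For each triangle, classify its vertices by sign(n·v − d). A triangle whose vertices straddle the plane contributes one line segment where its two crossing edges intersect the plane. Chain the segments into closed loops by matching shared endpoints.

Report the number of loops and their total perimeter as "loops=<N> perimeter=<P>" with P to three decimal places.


Straddling triangles (8 of 12):
  (v4,v1,v0) [+--] → (-0.7386, -1.59, 0.441462)–(-0.7386, -1.59, -0.78)  len=1.2215
  (v2,v4,v0) [-+-] → (-0.7386, 0.899903, -0.78)–(-0.7386, -1.59, -0.78)  len=2.4899
  (v1,v7,v3) [-+-] → (-0.7386, -0.899903, 0.78)–(-0.7386, 1.59, 0.78)  len=2.4899
  (v5,v1,v4) [+-+] → (-0.7386, -1.59, 0.78)–(-0.7386, -1.59, 0.441462)  len=0.3385
  (v5,v7,v1) [++-] → (-0.7386, -0.899903, 0.78)–(-0.7386, -1.59, 0.78)  len=0.6901
  (v3,v7,v2) [-+-] → (-0.7386, 1.59, 0.78)–(-0.7386, 1.59, -0.441462)  len=1.2215
  (v6,v4,v2) [++-] → (-0.7386, 0.899903, -0.78)–(-0.7386, 1.59, -0.78)  len=0.6901
  (v2,v7,v6) [-++] → (-0.7386, 1.59, -0.441462)–(-0.7386, 1.59, -0.78)  len=0.3385

Chained into 1 loop(s):
  loop 1: 8 segments, perimeter = 9.4800
Total perimeter = 9.480

loops=1 perimeter=9.480


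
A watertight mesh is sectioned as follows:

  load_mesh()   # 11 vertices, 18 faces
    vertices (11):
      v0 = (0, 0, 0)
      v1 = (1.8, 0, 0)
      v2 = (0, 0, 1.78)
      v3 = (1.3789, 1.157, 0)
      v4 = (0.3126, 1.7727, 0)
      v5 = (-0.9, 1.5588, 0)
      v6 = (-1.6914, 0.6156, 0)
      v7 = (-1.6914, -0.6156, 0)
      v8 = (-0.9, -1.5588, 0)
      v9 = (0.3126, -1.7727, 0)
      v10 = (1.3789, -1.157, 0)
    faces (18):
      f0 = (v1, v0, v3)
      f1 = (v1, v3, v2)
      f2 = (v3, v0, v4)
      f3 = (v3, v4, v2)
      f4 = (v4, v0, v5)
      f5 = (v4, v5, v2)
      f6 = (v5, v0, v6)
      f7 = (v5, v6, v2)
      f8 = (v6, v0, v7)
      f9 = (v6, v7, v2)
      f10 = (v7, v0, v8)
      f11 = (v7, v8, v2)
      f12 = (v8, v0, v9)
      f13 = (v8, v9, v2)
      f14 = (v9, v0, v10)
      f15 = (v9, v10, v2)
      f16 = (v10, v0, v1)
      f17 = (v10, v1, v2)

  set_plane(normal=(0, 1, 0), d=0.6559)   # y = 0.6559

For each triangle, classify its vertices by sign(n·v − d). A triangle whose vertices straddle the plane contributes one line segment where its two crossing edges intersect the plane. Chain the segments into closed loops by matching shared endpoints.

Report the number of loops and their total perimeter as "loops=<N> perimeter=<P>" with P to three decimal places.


loops=1 perimeter=7.213

Straddling triangles (8 of 18):
  (v1,v0,v3) [--+] → (0.781694, 0.6559, 0)–(1.56128, 0.6559, 0)  len=0.7796
  (v1,v3,v2) [-+-] → (1.56128, 0.6559, 0)–(0.781694, 0.6559, 0.770923)  len=1.0964
  (v3,v0,v4) [+-+] → (0.781694, 0.6559, 0)–(0.115662, 0.6559, 0)  len=0.6660
  (v3,v4,v2) [++-] → (0.115662, 0.6559, 1.1214)–(0.781694, 0.6559, 0.770923)  len=0.7526
  (v4,v0,v5) [+-+] → (0.115662, 0.6559, 0)–(-0.378695, 0.6559, 0)  len=0.4944
  (v4,v5,v2) [++-] → (-0.378695, 0.6559, 1.03103)–(0.115662, 0.6559, 1.1214)  len=0.5026
  (v5,v0,v6) [+--] → (-0.378695, 0.6559, 0)–(-1.65759, 0.6559, 0)  len=1.2789
  (v5,v6,v2) [+--] → (-1.65759, 0.6559, 0)–(-0.378695, 0.6559, 1.03103)  len=1.6427

Chained into 1 loop(s):
  loop 1: 8 segments, perimeter = 7.2132
Total perimeter = 7.213


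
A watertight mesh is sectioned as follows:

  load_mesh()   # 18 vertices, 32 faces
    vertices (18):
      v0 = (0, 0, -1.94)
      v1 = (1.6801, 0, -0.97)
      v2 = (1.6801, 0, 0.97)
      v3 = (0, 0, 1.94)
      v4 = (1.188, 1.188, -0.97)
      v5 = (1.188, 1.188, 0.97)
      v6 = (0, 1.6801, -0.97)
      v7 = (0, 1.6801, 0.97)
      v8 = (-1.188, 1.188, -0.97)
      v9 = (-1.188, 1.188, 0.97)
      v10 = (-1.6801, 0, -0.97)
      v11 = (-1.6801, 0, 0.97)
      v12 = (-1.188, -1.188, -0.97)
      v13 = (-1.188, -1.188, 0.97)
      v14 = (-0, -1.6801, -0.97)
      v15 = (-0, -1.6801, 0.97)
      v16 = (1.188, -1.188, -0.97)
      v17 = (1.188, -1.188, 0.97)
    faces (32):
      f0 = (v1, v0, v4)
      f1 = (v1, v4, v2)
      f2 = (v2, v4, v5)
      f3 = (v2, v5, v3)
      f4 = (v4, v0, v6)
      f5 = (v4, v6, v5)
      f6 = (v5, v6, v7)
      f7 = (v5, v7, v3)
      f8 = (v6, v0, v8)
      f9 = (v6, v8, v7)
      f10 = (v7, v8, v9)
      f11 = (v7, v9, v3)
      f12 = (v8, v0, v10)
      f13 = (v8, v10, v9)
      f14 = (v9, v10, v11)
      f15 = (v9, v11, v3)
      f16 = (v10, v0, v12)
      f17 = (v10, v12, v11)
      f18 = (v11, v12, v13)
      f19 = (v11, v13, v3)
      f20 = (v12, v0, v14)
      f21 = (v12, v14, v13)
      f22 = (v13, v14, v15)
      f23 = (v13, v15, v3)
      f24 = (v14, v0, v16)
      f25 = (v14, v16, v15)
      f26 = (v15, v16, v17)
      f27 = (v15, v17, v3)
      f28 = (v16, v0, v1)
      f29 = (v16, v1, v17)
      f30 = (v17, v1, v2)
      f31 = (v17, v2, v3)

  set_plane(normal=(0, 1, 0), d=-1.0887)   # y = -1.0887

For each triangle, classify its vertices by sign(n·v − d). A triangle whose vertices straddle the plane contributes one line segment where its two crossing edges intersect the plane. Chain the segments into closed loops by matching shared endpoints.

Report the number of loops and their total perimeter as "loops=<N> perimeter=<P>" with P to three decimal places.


Straddling triangles (12 of 32):
  (v10,v0,v12) [++-] → (-1.0887, -1.0887, -1.05108)–(-1.22913, -1.0887, -0.97)  len=0.1622
  (v10,v12,v11) [+-+] → (-1.22913, -1.0887, -0.97)–(-1.22913, -1.0887, -0.807843)  len=0.1622
  (v11,v12,v13) [+--] → (-1.22913, -1.0887, -0.807843)–(-1.22913, -1.0887, 0.97)  len=1.7778
  (v11,v13,v3) [+-+] → (-1.22913, -1.0887, 0.97)–(-1.0887, -1.0887, 1.05108)  len=0.1622
  (v12,v0,v14) [-+-] → (-1.0887, -1.0887, -1.05108)–(0, -1.0887, -1.31144)  len=1.1194
  (v13,v15,v3) [--+] → (0, -1.0887, 1.31144)–(-1.0887, -1.0887, 1.05108)  len=1.1194
  (v14,v0,v16) [-+-] → (0, -1.0887, -1.31144)–(1.0887, -1.0887, -1.05108)  len=1.1194
  (v15,v17,v3) [--+] → (1.0887, -1.0887, 1.05108)–(0, -1.0887, 1.31144)  len=1.1194
  (v16,v0,v1) [-++] → (1.0887, -1.0887, -1.05108)–(1.22913, -1.0887, -0.97)  len=0.1622
  (v16,v1,v17) [-+-] → (1.22913, -1.0887, -0.97)–(1.22913, -1.0887, 0.807843)  len=1.7778
  (v17,v1,v2) [-++] → (1.22913, -1.0887, 0.807843)–(1.22913, -1.0887, 0.97)  len=0.1622
  (v17,v2,v3) [-++] → (1.22913, -1.0887, 0.97)–(1.0887, -1.0887, 1.05108)  len=0.1622

Chained into 1 loop(s):
  loop 1: 12 segments, perimeter = 9.0062
Total perimeter = 9.006

loops=1 perimeter=9.006


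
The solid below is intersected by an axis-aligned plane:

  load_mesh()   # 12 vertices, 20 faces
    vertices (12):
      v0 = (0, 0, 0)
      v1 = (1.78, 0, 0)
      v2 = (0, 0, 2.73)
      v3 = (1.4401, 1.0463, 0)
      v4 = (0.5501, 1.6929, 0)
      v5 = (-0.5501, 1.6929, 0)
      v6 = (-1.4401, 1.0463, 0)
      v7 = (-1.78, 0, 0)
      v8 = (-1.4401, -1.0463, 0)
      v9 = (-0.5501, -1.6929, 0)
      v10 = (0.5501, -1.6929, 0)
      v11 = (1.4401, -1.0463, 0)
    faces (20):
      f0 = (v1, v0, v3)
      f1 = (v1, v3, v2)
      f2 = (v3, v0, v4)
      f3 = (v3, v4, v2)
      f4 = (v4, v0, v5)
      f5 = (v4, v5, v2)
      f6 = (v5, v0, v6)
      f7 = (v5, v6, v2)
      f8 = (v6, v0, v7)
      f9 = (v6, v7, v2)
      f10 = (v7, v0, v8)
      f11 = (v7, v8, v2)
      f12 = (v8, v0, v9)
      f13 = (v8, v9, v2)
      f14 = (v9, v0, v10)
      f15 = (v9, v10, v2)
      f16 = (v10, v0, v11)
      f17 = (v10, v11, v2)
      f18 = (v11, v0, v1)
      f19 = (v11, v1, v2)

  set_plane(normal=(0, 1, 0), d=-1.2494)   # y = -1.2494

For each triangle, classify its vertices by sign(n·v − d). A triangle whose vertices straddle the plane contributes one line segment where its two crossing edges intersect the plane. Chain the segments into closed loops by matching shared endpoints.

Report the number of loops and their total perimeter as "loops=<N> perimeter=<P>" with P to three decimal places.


Straddling triangles (6 of 20):
  (v8,v0,v9) [++-] → (-0.405987, -1.2494, 0)–(-1.16055, -1.2494, 0)  len=0.7546
  (v8,v9,v2) [+-+] → (-1.16055, -1.2494, 0)–(-0.405987, -1.2494, 0.715196)  len=1.0396
  (v9,v0,v10) [-+-] → (-0.405987, -1.2494, 0)–(0.405987, -1.2494, 0)  len=0.8120
  (v9,v10,v2) [--+] → (0.405987, -1.2494, 0.715196)–(-0.405987, -1.2494, 0.715196)  len=0.8120
  (v10,v0,v11) [-++] → (0.405987, -1.2494, 0)–(1.16055, -1.2494, 0)  len=0.7546
  (v10,v11,v2) [-++] → (1.16055, -1.2494, 0)–(0.405987, -1.2494, 0.715196)  len=1.0396

Chained into 1 loop(s):
  loop 1: 6 segments, perimeter = 5.2124
Total perimeter = 5.212

loops=1 perimeter=5.212


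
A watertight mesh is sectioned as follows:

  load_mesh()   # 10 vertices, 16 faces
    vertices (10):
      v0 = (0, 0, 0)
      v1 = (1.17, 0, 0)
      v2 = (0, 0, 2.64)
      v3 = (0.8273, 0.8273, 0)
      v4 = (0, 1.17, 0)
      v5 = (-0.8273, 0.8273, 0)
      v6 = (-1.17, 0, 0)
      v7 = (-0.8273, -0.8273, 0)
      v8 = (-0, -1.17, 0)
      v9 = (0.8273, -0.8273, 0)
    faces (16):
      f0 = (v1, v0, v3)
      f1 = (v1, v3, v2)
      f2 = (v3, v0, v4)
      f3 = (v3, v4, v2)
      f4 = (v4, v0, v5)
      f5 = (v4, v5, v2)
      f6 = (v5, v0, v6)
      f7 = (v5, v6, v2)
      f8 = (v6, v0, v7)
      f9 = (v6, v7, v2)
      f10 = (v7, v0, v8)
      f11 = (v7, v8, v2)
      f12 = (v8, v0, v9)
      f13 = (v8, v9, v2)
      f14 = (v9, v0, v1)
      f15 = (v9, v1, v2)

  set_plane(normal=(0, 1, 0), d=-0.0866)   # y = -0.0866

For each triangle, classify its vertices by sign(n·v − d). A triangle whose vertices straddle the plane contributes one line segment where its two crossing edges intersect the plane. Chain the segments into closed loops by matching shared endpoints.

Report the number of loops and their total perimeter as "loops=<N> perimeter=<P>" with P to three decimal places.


Straddling triangles (8 of 16):
  (v6,v0,v7) [++-] → (-0.0866, -0.0866, 0)–(-1.13413, -0.0866, 0)  len=1.0475
  (v6,v7,v2) [+-+] → (-1.13413, -0.0866, 0)–(-0.0866, -0.0866, 2.36365)  len=2.5854
  (v7,v0,v8) [-+-] → (-0.0866, -0.0866, 0)–(0, -0.0866, 0)  len=0.0866
  (v7,v8,v2) [--+] → (0, -0.0866, 2.44459)–(-0.0866, -0.0866, 2.36365)  len=0.1185
  (v8,v0,v9) [-+-] → (0, -0.0866, 0)–(0.0866, -0.0866, 0)  len=0.0866
  (v8,v9,v2) [--+] → (0.0866, -0.0866, 2.36365)–(0, -0.0866, 2.44459)  len=0.1185
  (v9,v0,v1) [-++] → (0.0866, -0.0866, 0)–(1.13413, -0.0866, 0)  len=1.0475
  (v9,v1,v2) [-++] → (1.13413, -0.0866, 0)–(0.0866, -0.0866, 2.36365)  len=2.5854

Chained into 1 loop(s):
  loop 1: 8 segments, perimeter = 7.6761
Total perimeter = 7.676

loops=1 perimeter=7.676
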